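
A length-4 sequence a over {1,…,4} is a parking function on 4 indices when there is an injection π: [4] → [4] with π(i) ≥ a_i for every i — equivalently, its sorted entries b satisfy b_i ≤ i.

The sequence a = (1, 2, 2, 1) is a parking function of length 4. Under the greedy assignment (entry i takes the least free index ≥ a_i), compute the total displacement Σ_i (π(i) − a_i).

4

Σπ = 10 ({1..4} each once); Σa = 1+2+2+1 = 6; disp = 10−6 = 4.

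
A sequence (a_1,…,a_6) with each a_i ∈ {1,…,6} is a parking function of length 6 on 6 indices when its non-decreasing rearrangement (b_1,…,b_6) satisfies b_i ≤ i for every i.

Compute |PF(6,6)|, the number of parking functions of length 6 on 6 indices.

16807

#PF = 1·7^5 = 1·16807 = 16807 (Pollak)
Example (1,4,5,3,1,4) → sorted (1,1,3,4,4,5): b_i ≤ i ∀i, a PF.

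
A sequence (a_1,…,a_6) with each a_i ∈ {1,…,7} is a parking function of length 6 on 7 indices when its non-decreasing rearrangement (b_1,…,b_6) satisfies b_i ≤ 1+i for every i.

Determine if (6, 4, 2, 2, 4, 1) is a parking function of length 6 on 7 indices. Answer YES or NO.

Order a: b = (1, 2, 2, 4, 4, 6).
  b_1=1 ≤ 2
  b_2=2 ≤ 3
  b_3=2 ≤ 4
  b_4=4 ≤ 5
  b_5=4 ≤ 6
  b_6=6 ≤ 7
All bounds hold ⇒ YES

YES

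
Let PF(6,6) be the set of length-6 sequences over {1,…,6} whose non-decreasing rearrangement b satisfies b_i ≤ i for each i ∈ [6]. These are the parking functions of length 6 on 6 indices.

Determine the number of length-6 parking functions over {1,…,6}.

16807

#PF = (6+1−6)·(6+1)^{6−1} = 1×16807 = 16807 [KW]
Check (1,4,3,6,5,2) → sorted (1,2,3,4,5,6): b_i ≤ i ∀i, a PF.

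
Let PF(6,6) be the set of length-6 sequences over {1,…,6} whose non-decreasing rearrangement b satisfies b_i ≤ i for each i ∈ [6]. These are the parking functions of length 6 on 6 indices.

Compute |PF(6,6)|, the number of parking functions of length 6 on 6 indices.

16807

|PF| = (7−6)·7^(6−1) = 1 · 16807 = 16807 (Konheim–Weiss)
Check (1,1,4,3,5,5) → sorted (1,1,3,4,5,5): b_i ≤ i ∀i, a PF.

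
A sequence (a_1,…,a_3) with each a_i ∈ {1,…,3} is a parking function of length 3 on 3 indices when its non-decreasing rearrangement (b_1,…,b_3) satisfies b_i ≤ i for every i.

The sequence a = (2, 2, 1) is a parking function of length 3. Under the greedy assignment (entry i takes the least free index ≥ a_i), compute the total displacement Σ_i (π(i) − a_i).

Σπ = 3·4/2 = 6 (π permutes [3]); Σa = 2+2+1 = 5; disp = 6−5 = 1.

1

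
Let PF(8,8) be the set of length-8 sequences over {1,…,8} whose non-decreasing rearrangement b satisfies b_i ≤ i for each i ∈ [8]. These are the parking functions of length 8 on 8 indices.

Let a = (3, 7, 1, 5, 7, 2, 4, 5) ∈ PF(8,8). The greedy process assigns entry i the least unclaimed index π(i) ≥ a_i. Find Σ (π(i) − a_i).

Σπ = 8·9/2 = 36 (π permutes [8]); Σa = 3+7+1+5+7+2+4+5 = 34; disp = 36−34 = 2.

2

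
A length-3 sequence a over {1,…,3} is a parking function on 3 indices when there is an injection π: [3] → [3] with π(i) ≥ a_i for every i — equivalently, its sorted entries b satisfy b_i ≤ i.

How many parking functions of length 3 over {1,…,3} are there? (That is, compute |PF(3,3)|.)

|PF(3,3)| = (3−3+1)·(3+1)^(3−1) = 1 · 16 = 16
E.g. (1,2,2) → sorted (1,2,2): b_i ≤ i ∀i, a PF.

16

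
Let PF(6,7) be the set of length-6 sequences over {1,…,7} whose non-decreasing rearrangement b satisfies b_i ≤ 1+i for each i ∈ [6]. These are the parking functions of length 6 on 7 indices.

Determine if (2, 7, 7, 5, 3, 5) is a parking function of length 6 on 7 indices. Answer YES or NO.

Sorted: b = (2, 3, 5, 5, 7, 7).
  b_1=2 ≤ 2
  b_2=3 ≤ 3
  b_3=5 > 4
  fails at i=3 ⇒ NO

NO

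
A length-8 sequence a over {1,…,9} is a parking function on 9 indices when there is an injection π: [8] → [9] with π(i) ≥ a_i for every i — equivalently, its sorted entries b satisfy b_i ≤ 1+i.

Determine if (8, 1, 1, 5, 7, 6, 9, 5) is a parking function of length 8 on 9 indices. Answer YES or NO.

NO

Order a: b = (1, 1, 5, 5, 6, 7, 8, 9).
  b_1=1 ≤ 2
  b_2=1 ≤ 3
  b_3=5 > 4
  fails at i=3 ⇒ NO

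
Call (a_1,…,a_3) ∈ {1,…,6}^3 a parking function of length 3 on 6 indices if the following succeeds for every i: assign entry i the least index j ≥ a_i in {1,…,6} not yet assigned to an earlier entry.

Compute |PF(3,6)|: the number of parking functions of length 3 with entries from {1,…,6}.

196

|PF| = 4·7^2 = 4 · 49 = 196 (Konheim–Weiss)
E.g. (1,4,3) → sorted (1,3,4): b_i ≤ 3+i ∀i, a PF.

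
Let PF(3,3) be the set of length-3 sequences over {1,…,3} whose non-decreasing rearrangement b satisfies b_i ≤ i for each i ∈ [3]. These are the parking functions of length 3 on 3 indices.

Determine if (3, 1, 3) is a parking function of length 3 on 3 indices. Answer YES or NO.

Rearranged: b = (1, 3, 3).
  b_1=1 ≤ 1
  b_2=3 > 2
  fails at i=2 ⇒ NO

NO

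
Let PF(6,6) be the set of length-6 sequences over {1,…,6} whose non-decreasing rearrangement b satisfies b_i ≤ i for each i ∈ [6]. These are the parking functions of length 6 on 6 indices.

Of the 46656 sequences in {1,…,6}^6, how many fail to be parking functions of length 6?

29849

#PF = (6−6+1)·(6+1)^(6−1) = 1·16807 = 16807 (Konheim–Weiss)
Example (6,4,1,6,5,3) → sorted (1,3,4,5,6,6): b_2=3>2, not a PF.
So 46656 − 16807 = 29849 fail.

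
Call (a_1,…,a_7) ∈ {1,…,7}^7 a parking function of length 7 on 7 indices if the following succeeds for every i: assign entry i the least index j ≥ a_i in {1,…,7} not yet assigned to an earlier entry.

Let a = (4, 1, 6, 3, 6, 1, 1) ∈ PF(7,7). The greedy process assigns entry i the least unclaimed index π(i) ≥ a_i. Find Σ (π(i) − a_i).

Σπ(i) = 1+…+7 = 28; Σa = 4+1+6+3+6+1+1 = 22; disp = 28−22 = 6.

6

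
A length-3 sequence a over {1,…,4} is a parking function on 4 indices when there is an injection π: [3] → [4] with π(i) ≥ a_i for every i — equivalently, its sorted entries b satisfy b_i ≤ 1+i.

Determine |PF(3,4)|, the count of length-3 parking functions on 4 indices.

|PF| = (5−3)·5^(3−1) = 2 · 25 = 50 (Pollak)
One tuple (3,2,4) → sorted (2,3,4): b_i ≤ 1+i ∀i, a PF.

50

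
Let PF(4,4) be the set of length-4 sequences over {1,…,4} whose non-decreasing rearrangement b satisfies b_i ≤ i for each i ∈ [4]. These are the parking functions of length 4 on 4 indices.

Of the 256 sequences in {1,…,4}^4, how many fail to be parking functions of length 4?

Count = (5−4)·5^(4−1) = 1·125 = 125 (Pollak)
One tuple (3,2,4,4) → sorted (2,3,4,4): b_1=2>1, not a PF.
4^4 − 125 = 256 − 125 = 131

131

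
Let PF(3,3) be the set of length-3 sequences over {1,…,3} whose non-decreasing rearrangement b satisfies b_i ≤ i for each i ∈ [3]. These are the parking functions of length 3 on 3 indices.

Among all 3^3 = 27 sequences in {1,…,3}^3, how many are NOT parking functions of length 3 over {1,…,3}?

Count = (3−3+1)·(3+1)^(3−1) = 1×16 = 16
One tuple (3,3,3) → sorted (3,3,3): b_1=3>1, not a PF.
3^3 − 16 = 27 − 16 = 11

11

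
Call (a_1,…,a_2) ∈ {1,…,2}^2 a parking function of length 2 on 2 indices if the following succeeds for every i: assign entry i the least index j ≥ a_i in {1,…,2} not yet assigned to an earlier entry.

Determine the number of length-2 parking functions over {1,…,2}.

3

|PF(2,2)| = (3−2)·3^(2−1) = 1 · 3 = 3 [KW]
E.g. (2,1) → sorted (1,2): b_i ≤ i ∀i, a PF.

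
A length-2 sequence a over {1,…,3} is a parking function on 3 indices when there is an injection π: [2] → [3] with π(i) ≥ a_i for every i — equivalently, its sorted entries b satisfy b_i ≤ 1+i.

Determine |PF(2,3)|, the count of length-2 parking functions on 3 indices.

|PF(2,3)| = (3−2+1)·(3+1)^(2−1) = 2×4 = 8 [KW]
E.g. (3,2) → sorted (2,3): b_i ≤ 1+i ∀i, a PF.

8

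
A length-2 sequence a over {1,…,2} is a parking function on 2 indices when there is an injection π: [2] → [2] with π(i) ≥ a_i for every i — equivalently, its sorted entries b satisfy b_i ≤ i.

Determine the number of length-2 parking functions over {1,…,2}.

3

#PF = (2−2+1)·(2+1)^(2−1) = 1 · 3 = 3 (Pollak)
Check (1,2) → sorted (1,2): b_i ≤ i ∀i, a PF.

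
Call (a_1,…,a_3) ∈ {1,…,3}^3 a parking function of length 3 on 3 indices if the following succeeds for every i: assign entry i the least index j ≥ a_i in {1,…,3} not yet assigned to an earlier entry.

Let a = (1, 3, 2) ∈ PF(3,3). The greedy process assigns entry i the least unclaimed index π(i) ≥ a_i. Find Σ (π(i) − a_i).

0

Σπ = 6 ({1..3} each once); Σa = 1+3+2 = 6; disp = 6−6 = 0.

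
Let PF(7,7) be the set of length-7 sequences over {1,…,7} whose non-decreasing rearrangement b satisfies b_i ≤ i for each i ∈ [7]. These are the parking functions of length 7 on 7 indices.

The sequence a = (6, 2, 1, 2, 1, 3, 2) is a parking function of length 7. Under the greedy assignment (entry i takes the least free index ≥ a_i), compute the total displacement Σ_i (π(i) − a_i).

11

Σπ = 28 ({1..7} each once); Σa = 6+2+1+2+1+3+2 = 17; disp = 28−17 = 11.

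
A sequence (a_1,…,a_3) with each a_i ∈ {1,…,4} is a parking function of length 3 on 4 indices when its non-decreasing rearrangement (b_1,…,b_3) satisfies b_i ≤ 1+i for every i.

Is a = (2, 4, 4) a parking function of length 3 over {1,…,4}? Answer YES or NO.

NO

Sorted: b = (2, 4, 4).
  b_1=2 ≤ 2
  b_2=4 > 3
  fails at i=2 ⇒ NO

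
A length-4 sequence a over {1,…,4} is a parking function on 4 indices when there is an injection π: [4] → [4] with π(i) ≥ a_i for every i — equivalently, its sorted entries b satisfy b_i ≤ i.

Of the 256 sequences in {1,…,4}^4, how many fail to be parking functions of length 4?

#PF = (4+1−4)·(4+1)^{4−1} = 1×125 = 125 (Pollak)
E.g. (1,4,4,4) → sorted (1,4,4,4): b_2=4>2, not a PF.
So 256 − 125 = 131 fail.

131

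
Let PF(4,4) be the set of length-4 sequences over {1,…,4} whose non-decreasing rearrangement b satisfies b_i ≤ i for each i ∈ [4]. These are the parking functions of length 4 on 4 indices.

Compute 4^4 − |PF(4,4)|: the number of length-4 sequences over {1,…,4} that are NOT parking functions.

#PF = 1·5^3 = 1·125 = 125 (Konheim–Weiss)
One tuple (3,4,2,4) → sorted (2,3,4,4): b_1=2>1, not a PF.
4^4 − 125 = 256 − 125 = 131

131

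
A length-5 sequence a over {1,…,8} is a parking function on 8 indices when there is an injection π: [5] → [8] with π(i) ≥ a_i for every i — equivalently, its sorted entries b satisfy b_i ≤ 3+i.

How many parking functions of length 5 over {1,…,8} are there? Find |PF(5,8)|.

26244

|PF| = (9−5)·9^(5−1) = 4·6561 = 26244
E.g. (5,2,3,5,8) → sorted (2,3,5,5,8): b_i ≤ 3+i ∀i, a PF.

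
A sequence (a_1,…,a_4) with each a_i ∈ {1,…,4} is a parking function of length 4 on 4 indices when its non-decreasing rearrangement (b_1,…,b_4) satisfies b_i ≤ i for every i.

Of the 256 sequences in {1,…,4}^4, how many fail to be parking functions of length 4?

131

#PF = 1·5^3 = 1 · 125 = 125 (Pollak)
Check (4,4,1,4) → sorted (1,4,4,4): b_2=4>2, not a PF.
So 256 − 125 = 131 fail.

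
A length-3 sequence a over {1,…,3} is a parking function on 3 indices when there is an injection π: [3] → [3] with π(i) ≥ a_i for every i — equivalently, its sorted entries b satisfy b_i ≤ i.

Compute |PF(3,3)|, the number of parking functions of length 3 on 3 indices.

Count = (3−3+1)·(3+1)^(3−1) = 1 · 16 = 16
E.g. (2,1,2) → sorted (1,2,2): b_i ≤ i ∀i, a PF.

16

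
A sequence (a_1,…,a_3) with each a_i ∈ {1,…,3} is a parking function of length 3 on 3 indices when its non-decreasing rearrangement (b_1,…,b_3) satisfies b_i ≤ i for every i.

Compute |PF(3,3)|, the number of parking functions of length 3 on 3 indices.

16

|PF| = 1·4^2 = 1×16 = 16 (Pollak)
Example (1,1,1) → sorted (1,1,1): b_i ≤ i ∀i, a PF.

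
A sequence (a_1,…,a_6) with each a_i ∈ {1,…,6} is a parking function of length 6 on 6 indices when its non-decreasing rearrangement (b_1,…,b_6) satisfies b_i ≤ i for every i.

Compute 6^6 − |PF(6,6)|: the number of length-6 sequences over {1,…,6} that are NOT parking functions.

29849

|PF| = (6−6+1)·(6+1)^(6−1) = 1 · 16807 = 16807 (Konheim–Weiss)
Check (6,6,6,5,1,5) → sorted (1,5,5,6,6,6): b_2=5>2, not a PF.
So 46656 − 16807 = 29849 fail.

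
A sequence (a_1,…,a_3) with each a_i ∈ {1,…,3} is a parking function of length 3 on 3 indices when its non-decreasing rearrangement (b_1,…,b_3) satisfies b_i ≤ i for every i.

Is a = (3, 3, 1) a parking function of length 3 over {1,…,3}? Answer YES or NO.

Sorted: b = (1, 3, 3).
  b_1=1 ≤ 1
  b_2=3 > 2
  fails at i=2 ⇒ NO

NO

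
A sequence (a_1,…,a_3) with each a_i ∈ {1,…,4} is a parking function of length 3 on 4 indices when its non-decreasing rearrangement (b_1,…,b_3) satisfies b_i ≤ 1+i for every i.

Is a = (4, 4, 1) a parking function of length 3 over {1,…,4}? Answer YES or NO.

Sorted: b = (1, 4, 4).
  b_1=1 ≤ 2
  b_2=4 > 3
  fails at i=2 ⇒ NO

NO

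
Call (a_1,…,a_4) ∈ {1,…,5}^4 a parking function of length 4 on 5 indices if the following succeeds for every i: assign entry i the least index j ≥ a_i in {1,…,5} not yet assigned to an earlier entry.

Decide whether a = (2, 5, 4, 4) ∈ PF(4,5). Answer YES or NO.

Order a: b = (2, 4, 4, 5).
  b_1=2 ≤ 2
  b_2=4 > 3
  fails at i=2 ⇒ NO

NO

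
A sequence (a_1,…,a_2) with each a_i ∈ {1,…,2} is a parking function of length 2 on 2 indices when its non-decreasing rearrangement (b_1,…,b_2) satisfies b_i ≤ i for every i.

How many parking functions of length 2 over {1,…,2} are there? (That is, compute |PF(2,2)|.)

#PF = (2+1−2)·(2+1)^{2−1} = 1×3 = 3 [KW]
Example (1,2) → sorted (1,2): b_i ≤ i ∀i, a PF.

3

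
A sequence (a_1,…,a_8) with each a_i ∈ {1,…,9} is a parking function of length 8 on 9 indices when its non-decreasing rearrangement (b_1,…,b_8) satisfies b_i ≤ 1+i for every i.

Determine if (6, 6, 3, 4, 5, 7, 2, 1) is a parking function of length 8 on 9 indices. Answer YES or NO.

YES

Rearranged: b = (1, 2, 3, 4, 5, 6, 6, 7).
  b_1=1 ≤ 2
  b_2=2 ≤ 3
  b_3=3 ≤ 4
  b_4=4 ≤ 5
  b_5=5 ≤ 6
  b_6=6 ≤ 7
  b_7=6 ≤ 8
  b_8=7 ≤ 9
All bounds hold ⇒ YES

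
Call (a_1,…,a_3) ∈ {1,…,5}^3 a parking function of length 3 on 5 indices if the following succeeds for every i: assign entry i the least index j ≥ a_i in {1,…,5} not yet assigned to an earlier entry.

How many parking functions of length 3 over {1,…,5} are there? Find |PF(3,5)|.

108

|PF| = (5+1−3)·(5+1)^{3−1} = 3 · 36 = 108 (Pollak)
E.g. (3,2,5) → sorted (2,3,5): b_i ≤ 2+i ∀i, a PF.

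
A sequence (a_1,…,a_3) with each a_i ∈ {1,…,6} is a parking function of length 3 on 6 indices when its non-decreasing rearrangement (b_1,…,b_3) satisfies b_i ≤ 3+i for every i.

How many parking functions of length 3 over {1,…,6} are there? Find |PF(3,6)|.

196

Count = (6−3+1)·(6+1)^(3−1) = 4·49 = 196 (Konheim–Weiss)
E.g. (2,4,2) → sorted (2,2,4): b_i ≤ 3+i ∀i, a PF.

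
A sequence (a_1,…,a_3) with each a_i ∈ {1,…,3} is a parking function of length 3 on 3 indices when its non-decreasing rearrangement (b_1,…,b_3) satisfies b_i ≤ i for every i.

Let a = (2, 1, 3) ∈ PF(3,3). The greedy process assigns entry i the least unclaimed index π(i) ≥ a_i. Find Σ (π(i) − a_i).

Σπ = 6 ({1..3} each once); Σa = 2+1+3 = 6; disp = 6−6 = 0.

0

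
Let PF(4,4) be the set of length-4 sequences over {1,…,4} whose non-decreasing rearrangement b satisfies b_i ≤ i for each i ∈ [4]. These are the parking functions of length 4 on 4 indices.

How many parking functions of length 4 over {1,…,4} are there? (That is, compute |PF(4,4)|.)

#PF = (5−4)·5^(4−1) = 1·125 = 125 (Konheim–Weiss)
Check (1,1,3,4) → sorted (1,1,3,4): b_i ≤ i ∀i, a PF.

125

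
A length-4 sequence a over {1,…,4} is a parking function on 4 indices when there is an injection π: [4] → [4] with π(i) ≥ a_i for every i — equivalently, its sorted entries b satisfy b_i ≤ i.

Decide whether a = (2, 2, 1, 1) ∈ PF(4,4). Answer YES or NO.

YES

Rearranged: b = (1, 1, 2, 2).
  b_1=1 ≤ 1
  b_2=1 ≤ 2
  b_3=2 ≤ 3
  b_4=2 ≤ 4
All bounds hold ⇒ YES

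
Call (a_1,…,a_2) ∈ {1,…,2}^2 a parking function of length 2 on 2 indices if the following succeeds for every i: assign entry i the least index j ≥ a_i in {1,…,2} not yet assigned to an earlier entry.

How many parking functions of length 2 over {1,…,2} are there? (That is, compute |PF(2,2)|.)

3

|PF(2,2)| = 1·3^1 = 1 · 3 = 3 (Konheim–Weiss)
One tuple (1,2) → sorted (1,2): b_i ≤ i ∀i, a PF.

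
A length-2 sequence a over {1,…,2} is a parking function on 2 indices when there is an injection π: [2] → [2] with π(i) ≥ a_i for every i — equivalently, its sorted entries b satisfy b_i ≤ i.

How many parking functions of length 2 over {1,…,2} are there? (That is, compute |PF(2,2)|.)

#PF = (2+1−2)·(2+1)^{2−1} = 1·3 = 3 (Konheim–Weiss)
One tuple (1,2) → sorted (1,2): b_i ≤ i ∀i, a PF.

3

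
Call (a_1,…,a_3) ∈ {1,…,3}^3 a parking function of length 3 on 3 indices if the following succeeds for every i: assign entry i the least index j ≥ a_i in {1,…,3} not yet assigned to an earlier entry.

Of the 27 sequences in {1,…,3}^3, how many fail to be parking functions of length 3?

#PF = (4−3)·4^(3−1) = 1·16 = 16 [KW]
E.g. (3,1,3) → sorted (1,3,3): b_2=3>2, not a PF.
So 27 − 16 = 11 fail.

11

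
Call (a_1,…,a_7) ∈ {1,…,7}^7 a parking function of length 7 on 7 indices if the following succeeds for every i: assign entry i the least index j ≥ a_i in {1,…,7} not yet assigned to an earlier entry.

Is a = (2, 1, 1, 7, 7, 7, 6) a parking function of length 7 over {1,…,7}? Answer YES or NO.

Order a: b = (1, 1, 2, 6, 7, 7, 7).
  b_1=1 ≤ 1
  b_2=1 ≤ 2
  b_3=2 ≤ 3
  b_4=6 > 4
  fails at i=4 ⇒ NO

NO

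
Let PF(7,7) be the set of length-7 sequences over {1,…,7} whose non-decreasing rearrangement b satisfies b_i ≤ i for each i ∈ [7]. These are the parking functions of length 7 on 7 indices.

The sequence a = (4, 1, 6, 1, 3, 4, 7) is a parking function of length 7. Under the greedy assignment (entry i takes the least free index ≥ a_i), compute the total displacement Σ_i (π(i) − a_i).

Σπ(i) = 1+…+7 = 28; Σa = 4+1+6+1+3+4+7 = 26; disp = 28−26 = 2.

2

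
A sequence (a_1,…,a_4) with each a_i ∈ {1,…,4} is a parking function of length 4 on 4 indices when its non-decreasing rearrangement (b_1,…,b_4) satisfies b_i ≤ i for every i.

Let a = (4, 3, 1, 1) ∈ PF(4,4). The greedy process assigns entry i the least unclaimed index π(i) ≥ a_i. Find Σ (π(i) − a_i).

1

Σπ(i) = 1+…+4 = 10; Σa = 4+3+1+1 = 9; disp = 10−9 = 1.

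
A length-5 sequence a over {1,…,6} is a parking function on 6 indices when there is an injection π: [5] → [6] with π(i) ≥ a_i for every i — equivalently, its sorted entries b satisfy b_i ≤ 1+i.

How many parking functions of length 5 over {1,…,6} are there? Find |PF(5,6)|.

4802

#PF = (7−5)·7^(5−1) = 2·2401 = 4802
E.g. (1,6,4,1,3) → sorted (1,1,3,4,6): b_i ≤ 1+i ∀i, a PF.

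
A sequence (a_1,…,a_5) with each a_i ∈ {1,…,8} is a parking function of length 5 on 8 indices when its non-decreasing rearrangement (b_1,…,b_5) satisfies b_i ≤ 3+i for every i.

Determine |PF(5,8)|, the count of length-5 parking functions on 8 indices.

26244

|PF| = (9−5)·9^(5−1) = 4·6561 = 26244
Example (2,4,2,5,3) → sorted (2,2,3,4,5): b_i ≤ 3+i ∀i, a PF.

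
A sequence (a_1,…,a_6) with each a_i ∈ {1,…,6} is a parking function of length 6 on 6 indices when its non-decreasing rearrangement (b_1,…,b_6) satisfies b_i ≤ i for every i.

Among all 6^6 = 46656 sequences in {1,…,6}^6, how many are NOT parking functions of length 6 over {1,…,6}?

#PF = (6+1−6)·(6+1)^{6−1} = 1 · 16807 = 16807 [KW]
Example (6,2,5,4,6,6) → sorted (2,4,5,6,6,6): b_1=2>1, not a PF.
Total 46656; non-PF = 46656−16807 = 29849

29849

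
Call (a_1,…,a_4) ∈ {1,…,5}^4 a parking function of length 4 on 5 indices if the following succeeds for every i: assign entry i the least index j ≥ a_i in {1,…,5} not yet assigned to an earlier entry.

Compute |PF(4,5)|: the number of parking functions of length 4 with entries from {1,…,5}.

#PF = (5−4+1)·(5+1)^(4−1) = 2·216 = 432 (Pollak)
One tuple (4,1,3,1) → sorted (1,1,3,4): b_i ≤ 1+i ∀i, a PF.

432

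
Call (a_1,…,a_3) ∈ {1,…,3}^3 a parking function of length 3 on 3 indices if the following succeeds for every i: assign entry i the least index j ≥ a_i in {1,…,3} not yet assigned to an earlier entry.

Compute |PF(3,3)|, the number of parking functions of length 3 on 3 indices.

|PF| = (4−3)·4^(3−1) = 1×16 = 16
Check (1,3,2) → sorted (1,2,3): b_i ≤ i ∀i, a PF.

16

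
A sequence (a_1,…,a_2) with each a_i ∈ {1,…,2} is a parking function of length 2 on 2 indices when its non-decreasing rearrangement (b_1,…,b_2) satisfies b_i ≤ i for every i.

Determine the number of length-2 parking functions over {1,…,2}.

|PF| = (2−2+1)·(2+1)^(2−1) = 1·3 = 3 [KW]
Example (1,1) → sorted (1,1): b_i ≤ i ∀i, a PF.

3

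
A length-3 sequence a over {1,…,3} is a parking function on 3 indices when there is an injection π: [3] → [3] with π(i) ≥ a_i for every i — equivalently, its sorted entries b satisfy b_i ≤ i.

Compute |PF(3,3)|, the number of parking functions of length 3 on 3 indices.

Count = (4−3)·4^(3−1) = 1 · 16 = 16
E.g. (2,1,3) → sorted (1,2,3): b_i ≤ i ∀i, a PF.

16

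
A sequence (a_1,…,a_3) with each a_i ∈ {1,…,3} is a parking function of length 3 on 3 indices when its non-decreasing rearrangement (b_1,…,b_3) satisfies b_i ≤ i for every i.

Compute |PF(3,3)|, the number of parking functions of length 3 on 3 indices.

Count = (3−3+1)·(3+1)^(3−1) = 1·16 = 16
One tuple (1,3,2) → sorted (1,2,3): b_i ≤ i ∀i, a PF.

16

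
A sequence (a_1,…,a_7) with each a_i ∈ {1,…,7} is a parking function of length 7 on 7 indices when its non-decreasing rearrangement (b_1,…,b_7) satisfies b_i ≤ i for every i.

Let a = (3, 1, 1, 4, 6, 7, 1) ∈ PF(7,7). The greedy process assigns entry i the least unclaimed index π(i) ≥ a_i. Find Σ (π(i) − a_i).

5

Σπ(i) = 1+…+7 = 28; Σa = 3+1+1+4+6+7+1 = 23; disp = 28−23 = 5.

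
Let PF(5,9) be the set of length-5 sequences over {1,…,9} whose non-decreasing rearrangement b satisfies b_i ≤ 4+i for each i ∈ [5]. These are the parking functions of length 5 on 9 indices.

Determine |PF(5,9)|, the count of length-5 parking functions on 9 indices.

50000

|PF| = 5·10^4 = 5×10000 = 50000 [KW]
Example (8,9,1,7,1) → sorted (1,1,7,8,9): b_i ≤ 4+i ∀i, a PF.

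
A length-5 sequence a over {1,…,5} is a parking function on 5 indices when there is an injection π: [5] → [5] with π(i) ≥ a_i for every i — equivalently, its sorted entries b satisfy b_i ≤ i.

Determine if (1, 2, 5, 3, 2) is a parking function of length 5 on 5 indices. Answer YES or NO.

YES

Rearranged: b = (1, 2, 2, 3, 5).
  b_1=1 ≤ 1
  b_2=2 ≤ 2
  b_3=2 ≤ 3
  b_4=3 ≤ 4
  b_5=5 ≤ 5
All bounds hold ⇒ YES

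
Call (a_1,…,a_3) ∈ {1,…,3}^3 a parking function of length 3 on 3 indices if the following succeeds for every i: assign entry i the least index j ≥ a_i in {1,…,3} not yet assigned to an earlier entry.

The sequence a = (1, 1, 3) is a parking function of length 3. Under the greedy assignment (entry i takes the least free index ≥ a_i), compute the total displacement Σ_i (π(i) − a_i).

Σπ = 3·4/2 = 6 (π permutes [3]); Σa = 1+1+3 = 5; disp = 6−5 = 1.

1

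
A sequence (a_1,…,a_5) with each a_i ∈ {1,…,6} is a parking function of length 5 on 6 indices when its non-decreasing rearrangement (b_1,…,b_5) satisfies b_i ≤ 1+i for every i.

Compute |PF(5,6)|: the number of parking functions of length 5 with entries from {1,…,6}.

4802

Count = (6+1−5)·(6+1)^{5−1} = 2×2401 = 4802 (Konheim–Weiss)
One tuple (3,1,3,1,6) → sorted (1,1,3,3,6): b_i ≤ 1+i ∀i, a PF.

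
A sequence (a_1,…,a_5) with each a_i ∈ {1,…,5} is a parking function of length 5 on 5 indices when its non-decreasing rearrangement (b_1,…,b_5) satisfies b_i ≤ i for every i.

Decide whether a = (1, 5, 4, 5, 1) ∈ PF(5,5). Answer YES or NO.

NO

Order a: b = (1, 1, 4, 5, 5).
  b_1=1 ≤ 1
  b_2=1 ≤ 2
  b_3=4 > 3
  fails at i=3 ⇒ NO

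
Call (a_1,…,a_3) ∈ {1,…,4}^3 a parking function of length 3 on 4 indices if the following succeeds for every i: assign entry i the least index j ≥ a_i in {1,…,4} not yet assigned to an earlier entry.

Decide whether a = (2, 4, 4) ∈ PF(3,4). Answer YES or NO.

Sorted: b = (2, 4, 4).
  b_1=2 ≤ 2
  b_2=4 > 3
  fails at i=2 ⇒ NO

NO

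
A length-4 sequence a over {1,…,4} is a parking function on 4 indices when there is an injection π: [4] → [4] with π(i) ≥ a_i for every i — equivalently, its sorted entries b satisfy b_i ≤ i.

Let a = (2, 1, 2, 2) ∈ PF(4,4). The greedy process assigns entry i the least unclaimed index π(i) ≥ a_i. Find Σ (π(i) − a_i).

3

Σπ = 4·5/2 = 10 (π permutes [4]); Σa = 2+1+2+2 = 7; disp = 10−7 = 3.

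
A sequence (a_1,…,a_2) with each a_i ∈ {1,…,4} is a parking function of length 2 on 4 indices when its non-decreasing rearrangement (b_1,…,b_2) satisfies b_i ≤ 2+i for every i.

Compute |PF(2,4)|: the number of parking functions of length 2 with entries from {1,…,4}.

|PF(2,4)| = 3·5^1 = 3×5 = 15 (Konheim–Weiss)
Check (3,3) → sorted (3,3): b_i ≤ 2+i ∀i, a PF.

15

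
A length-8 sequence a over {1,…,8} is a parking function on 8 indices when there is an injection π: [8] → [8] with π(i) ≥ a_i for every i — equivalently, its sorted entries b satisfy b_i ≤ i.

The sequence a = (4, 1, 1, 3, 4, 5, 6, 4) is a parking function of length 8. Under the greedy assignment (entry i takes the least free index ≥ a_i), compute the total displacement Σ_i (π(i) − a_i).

Σπ = 36 ({1..8} each once); Σa = 4+1+1+3+4+5+6+4 = 28; disp = 36−28 = 8.

8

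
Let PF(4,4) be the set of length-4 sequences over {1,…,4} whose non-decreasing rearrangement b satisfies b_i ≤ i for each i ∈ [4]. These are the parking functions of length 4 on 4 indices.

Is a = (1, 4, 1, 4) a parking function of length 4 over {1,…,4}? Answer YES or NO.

Rearranged: b = (1, 1, 4, 4).
  b_1=1 ≤ 1
  b_2=1 ≤ 2
  b_3=4 > 3
  fails at i=3 ⇒ NO

NO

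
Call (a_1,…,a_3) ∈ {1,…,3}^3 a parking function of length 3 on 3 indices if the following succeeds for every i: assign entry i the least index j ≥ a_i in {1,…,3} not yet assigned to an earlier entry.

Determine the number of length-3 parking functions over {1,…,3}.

Count = (4−3)·4^(3−1) = 1×16 = 16 (Pollak)
One tuple (2,1,1) → sorted (1,1,2): b_i ≤ i ∀i, a PF.

16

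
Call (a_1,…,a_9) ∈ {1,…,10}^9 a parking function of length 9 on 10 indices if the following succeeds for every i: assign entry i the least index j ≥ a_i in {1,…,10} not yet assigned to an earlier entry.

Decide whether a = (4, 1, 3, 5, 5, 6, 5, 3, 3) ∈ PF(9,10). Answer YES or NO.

YES

Sorted: b = (1, 3, 3, 3, 4, 5, 5, 5, 6).
  b_1=1 ≤ 2
  b_2=3 ≤ 3
  b_3=3 ≤ 4
  b_4=3 ≤ 5
  b_5=4 ≤ 6
  b_6=5 ≤ 7
  b_7=5 ≤ 8
  b_8=5 ≤ 9
  b_9=6 ≤ 10
All bounds hold ⇒ YES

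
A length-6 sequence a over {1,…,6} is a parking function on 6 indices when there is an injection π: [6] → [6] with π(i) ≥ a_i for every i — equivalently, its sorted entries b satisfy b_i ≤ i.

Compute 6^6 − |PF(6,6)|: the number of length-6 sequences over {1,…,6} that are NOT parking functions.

|PF| = (6+1−6)·(6+1)^{6−1} = 1×16807 = 16807 (Pollak)
Example (4,4,6,6,5,6) → sorted (4,4,5,6,6,6): b_1=4>1, not a PF.
6^6 − 16807 = 46656 − 16807 = 29849

29849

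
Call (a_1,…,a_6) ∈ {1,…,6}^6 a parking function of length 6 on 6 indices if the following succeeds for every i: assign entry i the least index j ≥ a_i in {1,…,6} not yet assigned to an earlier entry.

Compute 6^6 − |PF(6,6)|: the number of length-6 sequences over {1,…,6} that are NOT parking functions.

29849

Count = (6+1−6)·(6+1)^{6−1} = 1·16807 = 16807
E.g. (2,6,6,4,6,3) → sorted (2,3,4,6,6,6): b_1=2>1, not a PF.
6^6 − 16807 = 46656 − 16807 = 29849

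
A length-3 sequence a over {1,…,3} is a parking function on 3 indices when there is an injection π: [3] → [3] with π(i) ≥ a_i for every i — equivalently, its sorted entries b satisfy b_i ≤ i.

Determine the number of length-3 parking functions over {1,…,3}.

Count = (4−3)·4^(3−1) = 1×16 = 16 (Konheim–Weiss)
Example (2,1,1) → sorted (1,1,2): b_i ≤ i ∀i, a PF.

16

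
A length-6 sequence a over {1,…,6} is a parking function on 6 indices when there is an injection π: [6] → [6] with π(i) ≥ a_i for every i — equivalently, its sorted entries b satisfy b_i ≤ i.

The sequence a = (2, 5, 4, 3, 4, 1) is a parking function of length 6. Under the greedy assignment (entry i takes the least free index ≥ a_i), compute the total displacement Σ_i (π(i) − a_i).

2

Σπ = 21 ({1..6} each once); Σa = 2+5+4+3+4+1 = 19; disp = 21−19 = 2.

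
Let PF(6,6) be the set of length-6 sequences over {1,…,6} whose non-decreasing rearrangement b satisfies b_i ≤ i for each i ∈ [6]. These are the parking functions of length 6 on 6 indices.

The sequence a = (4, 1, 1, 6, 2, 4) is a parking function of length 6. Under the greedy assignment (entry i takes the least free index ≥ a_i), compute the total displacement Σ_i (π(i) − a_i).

3

Σπ = 21 ({1..6} each once); Σa = 4+1+1+6+2+4 = 18; disp = 21−18 = 3.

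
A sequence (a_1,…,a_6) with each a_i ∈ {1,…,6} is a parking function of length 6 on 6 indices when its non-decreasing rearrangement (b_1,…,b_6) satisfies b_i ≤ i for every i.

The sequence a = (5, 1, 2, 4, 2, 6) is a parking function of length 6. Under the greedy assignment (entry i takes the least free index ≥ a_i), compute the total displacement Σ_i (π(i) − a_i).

Σπ(i) = 1+…+6 = 21; Σa = 5+1+2+4+2+6 = 20; disp = 21−20 = 1.

1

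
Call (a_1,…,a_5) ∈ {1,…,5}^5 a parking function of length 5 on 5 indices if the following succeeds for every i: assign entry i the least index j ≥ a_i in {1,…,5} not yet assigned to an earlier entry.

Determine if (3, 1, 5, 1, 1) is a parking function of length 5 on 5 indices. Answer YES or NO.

YES

Rearranged: b = (1, 1, 1, 3, 5).
  b_1=1 ≤ 1
  b_2=1 ≤ 2
  b_3=1 ≤ 3
  b_4=3 ≤ 4
  b_5=5 ≤ 5
All bounds hold ⇒ YES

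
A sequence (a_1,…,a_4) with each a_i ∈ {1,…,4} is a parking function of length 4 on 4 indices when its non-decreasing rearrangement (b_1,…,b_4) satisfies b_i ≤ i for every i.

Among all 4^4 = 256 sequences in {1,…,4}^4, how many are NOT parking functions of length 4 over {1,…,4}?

131

Count = (5−4)·5^(4−1) = 1·125 = 125 (Pollak)
Check (2,4,4,4) → sorted (2,4,4,4): b_1=2>1, not a PF.
So 256 − 125 = 131 fail.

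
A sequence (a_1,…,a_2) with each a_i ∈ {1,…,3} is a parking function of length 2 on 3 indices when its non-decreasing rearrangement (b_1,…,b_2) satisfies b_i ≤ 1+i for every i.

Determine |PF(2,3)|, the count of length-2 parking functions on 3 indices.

8

|PF(2,3)| = (3+1−2)·(3+1)^{2−1} = 2 · 4 = 8 (Konheim–Weiss)
Check (1,3) → sorted (1,3): b_i ≤ 1+i ∀i, a PF.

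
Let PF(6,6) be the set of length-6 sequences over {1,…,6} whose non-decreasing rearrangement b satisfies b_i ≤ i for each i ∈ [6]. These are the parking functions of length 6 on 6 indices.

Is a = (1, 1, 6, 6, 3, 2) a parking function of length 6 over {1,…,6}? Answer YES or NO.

NO

Rearranged: b = (1, 1, 2, 3, 6, 6).
  b_1=1 ≤ 1
  b_2=1 ≤ 2
  b_3=2 ≤ 3
  b_4=3 ≤ 4
  b_5=6 > 5
  fails at i=5 ⇒ NO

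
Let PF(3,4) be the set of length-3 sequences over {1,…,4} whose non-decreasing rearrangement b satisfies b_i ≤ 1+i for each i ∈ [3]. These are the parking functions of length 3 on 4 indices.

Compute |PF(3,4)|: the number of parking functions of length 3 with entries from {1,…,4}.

50

|PF(3,4)| = 2·5^2 = 2 · 25 = 50
One tuple (4,2,3) → sorted (2,3,4): b_i ≤ 1+i ∀i, a PF.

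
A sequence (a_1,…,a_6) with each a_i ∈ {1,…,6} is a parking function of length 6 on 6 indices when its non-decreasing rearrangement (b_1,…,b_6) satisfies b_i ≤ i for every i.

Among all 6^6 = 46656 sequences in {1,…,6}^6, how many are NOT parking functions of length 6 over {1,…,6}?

Count = 1·7^5 = 1×16807 = 16807 [KW]
Check (3,6,6,6,1,4) → sorted (1,3,4,6,6,6): b_2=3>2, not a PF.
Total 46656; non-PF = 46656−16807 = 29849

29849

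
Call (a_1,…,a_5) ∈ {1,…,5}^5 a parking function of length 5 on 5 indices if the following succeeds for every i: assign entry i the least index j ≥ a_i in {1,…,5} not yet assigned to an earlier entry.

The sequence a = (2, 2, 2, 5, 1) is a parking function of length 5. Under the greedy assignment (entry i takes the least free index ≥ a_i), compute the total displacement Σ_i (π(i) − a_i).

3

Σπ = 15 ({1..5} each once); Σa = 2+2+2+5+1 = 12; disp = 15−12 = 3.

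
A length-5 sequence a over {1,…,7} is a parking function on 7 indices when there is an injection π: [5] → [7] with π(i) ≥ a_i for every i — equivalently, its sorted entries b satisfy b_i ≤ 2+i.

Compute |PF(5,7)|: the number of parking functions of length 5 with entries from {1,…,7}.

#PF = 3·8^4 = 3 · 4096 = 12288 (Konheim–Weiss)
E.g. (1,2,6,1,5) → sorted (1,1,2,5,6): b_i ≤ 2+i ∀i, a PF.

12288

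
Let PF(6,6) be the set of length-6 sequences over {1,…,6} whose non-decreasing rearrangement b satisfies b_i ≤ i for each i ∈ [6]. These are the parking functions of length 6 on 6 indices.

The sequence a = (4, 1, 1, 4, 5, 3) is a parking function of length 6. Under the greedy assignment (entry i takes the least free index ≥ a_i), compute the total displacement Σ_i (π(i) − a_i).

Σπ = 6·7/2 = 21 (π permutes [6]); Σa = 4+1+1+4+5+3 = 18; disp = 21−18 = 3.

3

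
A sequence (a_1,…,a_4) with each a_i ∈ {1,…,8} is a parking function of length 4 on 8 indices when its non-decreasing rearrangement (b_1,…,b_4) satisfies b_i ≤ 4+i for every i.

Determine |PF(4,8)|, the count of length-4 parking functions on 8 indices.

#PF = (9−4)·9^(4−1) = 5 · 729 = 3645 (Konheim–Weiss)
E.g. (1,2,1,4) → sorted (1,1,2,4): b_i ≤ 4+i ∀i, a PF.

3645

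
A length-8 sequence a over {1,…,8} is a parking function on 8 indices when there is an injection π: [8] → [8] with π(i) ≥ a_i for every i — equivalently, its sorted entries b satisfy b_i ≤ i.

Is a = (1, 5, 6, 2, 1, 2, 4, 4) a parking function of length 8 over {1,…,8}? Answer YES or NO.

Order a: b = (1, 1, 2, 2, 4, 4, 5, 6).
  b_1=1 ≤ 1
  b_2=1 ≤ 2
  b_3=2 ≤ 3
  b_4=2 ≤ 4
  b_5=4 ≤ 5
  b_6=4 ≤ 6
  b_7=5 ≤ 7
  b_8=6 ≤ 8
All bounds hold ⇒ YES

YES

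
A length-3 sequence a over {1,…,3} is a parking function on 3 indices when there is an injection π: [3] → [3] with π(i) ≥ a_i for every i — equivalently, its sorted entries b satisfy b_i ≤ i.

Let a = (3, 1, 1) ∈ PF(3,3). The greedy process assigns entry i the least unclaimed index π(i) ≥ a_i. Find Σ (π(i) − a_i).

1

Σπ(i) = 1+…+3 = 6; Σa = 3+1+1 = 5; disp = 6−5 = 1.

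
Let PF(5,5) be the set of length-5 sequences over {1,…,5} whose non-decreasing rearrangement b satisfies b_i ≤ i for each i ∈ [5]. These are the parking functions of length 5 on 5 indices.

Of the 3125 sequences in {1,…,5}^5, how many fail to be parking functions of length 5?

1829

#PF = (5−5+1)·(5+1)^(5−1) = 1 · 1296 = 1296 (Konheim–Weiss)
One tuple (4,3,5,3,2) → sorted (2,3,3,4,5): b_1=2>1, not a PF.
Total 3125; non-PF = 3125−1296 = 1829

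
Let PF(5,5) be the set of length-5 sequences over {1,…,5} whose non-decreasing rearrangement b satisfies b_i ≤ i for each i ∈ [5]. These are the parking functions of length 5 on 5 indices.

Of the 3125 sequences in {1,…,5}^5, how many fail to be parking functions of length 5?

|PF(5,5)| = (5−5+1)·(5+1)^(5−1) = 1×1296 = 1296 [KW]
One tuple (4,2,5,5,2) → sorted (2,2,4,5,5): b_1=2>1, not a PF.
Total 3125; non-PF = 3125−1296 = 1829

1829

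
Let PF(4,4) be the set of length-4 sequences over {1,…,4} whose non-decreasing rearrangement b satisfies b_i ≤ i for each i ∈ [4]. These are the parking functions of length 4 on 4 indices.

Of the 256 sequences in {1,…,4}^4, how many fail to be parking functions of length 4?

|PF(4,4)| = (4+1−4)·(4+1)^{4−1} = 1·125 = 125 [KW]
Check (3,3,3,3) → sorted (3,3,3,3): b_1=3>1, not a PF.
4^4 − 125 = 256 − 125 = 131

131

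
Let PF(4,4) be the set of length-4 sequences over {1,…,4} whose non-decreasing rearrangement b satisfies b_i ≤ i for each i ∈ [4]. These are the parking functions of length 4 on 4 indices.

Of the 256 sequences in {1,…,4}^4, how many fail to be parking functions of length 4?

131

|PF| = (4+1−4)·(4+1)^{4−1} = 1 · 125 = 125 [KW]
E.g. (4,1,4,3) → sorted (1,3,4,4): b_2=3>2, not a PF.
So 256 − 125 = 131 fail.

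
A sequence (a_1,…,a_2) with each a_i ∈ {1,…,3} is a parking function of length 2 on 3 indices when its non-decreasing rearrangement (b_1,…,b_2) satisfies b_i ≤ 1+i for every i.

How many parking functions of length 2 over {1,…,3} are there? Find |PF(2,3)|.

8

#PF = (3+1−2)·(3+1)^{2−1} = 2 · 4 = 8 [KW]
Check (2,3) → sorted (2,3): b_i ≤ 1+i ∀i, a PF.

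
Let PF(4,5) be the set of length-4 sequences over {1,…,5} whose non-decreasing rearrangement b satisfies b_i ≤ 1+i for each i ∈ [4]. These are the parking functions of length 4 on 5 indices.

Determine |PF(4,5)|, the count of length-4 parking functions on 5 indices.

432

Count = (5−4+1)·(5+1)^(4−1) = 2·216 = 432 (Konheim–Weiss)
Check (3,5,2,4) → sorted (2,3,4,5): b_i ≤ 1+i ∀i, a PF.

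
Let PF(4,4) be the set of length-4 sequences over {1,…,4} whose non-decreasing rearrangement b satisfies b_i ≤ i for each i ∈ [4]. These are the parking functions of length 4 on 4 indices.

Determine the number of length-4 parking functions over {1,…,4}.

|PF(4,4)| = 1·5^3 = 1·125 = 125 (Pollak)
Example (2,2,4,1) → sorted (1,2,2,4): b_i ≤ i ∀i, a PF.

125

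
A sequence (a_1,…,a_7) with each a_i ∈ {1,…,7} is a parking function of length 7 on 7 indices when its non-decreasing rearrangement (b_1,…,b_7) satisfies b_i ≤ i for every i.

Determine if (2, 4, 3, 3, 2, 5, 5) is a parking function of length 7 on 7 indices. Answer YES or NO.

Sorted: b = (2, 2, 3, 3, 4, 5, 5).
  b_1=2 > 1
  fails at i=1 ⇒ NO

NO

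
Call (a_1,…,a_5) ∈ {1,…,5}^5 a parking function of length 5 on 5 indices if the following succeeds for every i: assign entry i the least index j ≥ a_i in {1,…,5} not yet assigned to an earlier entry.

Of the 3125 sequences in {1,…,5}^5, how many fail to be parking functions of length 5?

|PF| = (5+1−5)·(5+1)^{5−1} = 1×1296 = 1296 (Pollak)
One tuple (2,4,2,3,5) → sorted (2,2,3,4,5): b_1=2>1, not a PF.
5^5 − 1296 = 3125 − 1296 = 1829

1829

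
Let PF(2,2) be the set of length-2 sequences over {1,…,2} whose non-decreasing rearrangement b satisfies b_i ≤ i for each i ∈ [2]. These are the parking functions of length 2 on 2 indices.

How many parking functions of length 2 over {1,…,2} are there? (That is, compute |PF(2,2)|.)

#PF = (3−2)·3^(2−1) = 1·3 = 3 [KW]
Check (1,2) → sorted (1,2): b_i ≤ i ∀i, a PF.

3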